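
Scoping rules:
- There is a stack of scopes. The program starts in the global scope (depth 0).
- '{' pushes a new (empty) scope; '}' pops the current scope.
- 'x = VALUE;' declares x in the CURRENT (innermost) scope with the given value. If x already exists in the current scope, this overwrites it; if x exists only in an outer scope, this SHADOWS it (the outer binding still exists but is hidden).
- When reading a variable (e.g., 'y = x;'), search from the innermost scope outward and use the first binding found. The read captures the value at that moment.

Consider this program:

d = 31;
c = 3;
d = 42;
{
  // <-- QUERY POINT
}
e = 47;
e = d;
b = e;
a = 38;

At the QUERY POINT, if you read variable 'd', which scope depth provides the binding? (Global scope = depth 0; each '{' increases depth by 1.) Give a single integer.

Answer: 0

Derivation:
Step 1: declare d=31 at depth 0
Step 2: declare c=3 at depth 0
Step 3: declare d=42 at depth 0
Step 4: enter scope (depth=1)
Visible at query point: c=3 d=42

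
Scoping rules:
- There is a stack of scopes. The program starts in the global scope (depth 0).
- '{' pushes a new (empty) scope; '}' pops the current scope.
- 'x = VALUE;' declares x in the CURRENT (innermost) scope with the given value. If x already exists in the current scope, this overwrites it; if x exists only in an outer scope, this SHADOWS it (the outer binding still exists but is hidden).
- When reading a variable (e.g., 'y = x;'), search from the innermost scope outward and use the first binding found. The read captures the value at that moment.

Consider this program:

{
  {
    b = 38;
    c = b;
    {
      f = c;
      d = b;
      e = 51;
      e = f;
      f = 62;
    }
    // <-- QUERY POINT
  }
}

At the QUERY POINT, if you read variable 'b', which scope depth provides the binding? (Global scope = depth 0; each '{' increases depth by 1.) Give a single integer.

Answer: 2

Derivation:
Step 1: enter scope (depth=1)
Step 2: enter scope (depth=2)
Step 3: declare b=38 at depth 2
Step 4: declare c=(read b)=38 at depth 2
Step 5: enter scope (depth=3)
Step 6: declare f=(read c)=38 at depth 3
Step 7: declare d=(read b)=38 at depth 3
Step 8: declare e=51 at depth 3
Step 9: declare e=(read f)=38 at depth 3
Step 10: declare f=62 at depth 3
Step 11: exit scope (depth=2)
Visible at query point: b=38 c=38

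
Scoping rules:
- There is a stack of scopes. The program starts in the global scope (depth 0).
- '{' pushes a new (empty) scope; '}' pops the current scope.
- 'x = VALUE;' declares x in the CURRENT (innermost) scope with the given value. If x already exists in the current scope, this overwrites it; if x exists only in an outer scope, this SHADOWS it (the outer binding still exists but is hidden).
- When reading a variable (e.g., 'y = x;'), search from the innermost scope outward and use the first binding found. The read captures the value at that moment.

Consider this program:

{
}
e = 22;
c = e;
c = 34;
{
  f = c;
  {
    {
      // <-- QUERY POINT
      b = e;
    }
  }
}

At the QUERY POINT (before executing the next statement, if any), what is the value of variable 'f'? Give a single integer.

Step 1: enter scope (depth=1)
Step 2: exit scope (depth=0)
Step 3: declare e=22 at depth 0
Step 4: declare c=(read e)=22 at depth 0
Step 5: declare c=34 at depth 0
Step 6: enter scope (depth=1)
Step 7: declare f=(read c)=34 at depth 1
Step 8: enter scope (depth=2)
Step 9: enter scope (depth=3)
Visible at query point: c=34 e=22 f=34

Answer: 34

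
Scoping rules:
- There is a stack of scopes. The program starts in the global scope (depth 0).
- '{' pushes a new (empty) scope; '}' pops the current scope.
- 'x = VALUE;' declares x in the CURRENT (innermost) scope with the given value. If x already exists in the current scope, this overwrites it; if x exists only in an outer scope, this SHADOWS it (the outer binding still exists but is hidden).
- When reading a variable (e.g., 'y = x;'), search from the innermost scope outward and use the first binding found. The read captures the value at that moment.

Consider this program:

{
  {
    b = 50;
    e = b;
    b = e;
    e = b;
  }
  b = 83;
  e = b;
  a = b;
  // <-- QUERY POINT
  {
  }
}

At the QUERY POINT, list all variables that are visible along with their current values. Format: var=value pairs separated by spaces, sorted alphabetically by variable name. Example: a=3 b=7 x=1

Answer: a=83 b=83 e=83

Derivation:
Step 1: enter scope (depth=1)
Step 2: enter scope (depth=2)
Step 3: declare b=50 at depth 2
Step 4: declare e=(read b)=50 at depth 2
Step 5: declare b=(read e)=50 at depth 2
Step 6: declare e=(read b)=50 at depth 2
Step 7: exit scope (depth=1)
Step 8: declare b=83 at depth 1
Step 9: declare e=(read b)=83 at depth 1
Step 10: declare a=(read b)=83 at depth 1
Visible at query point: a=83 b=83 e=83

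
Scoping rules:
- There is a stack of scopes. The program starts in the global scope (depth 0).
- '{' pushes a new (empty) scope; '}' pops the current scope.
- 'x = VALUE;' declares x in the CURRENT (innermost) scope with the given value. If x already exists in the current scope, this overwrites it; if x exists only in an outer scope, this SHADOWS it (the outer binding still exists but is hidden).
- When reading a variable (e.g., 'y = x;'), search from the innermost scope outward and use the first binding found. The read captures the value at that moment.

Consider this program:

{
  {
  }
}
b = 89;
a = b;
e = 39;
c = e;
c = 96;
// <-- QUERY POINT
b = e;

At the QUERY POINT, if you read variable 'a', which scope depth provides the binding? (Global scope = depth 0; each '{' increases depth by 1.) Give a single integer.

Answer: 0

Derivation:
Step 1: enter scope (depth=1)
Step 2: enter scope (depth=2)
Step 3: exit scope (depth=1)
Step 4: exit scope (depth=0)
Step 5: declare b=89 at depth 0
Step 6: declare a=(read b)=89 at depth 0
Step 7: declare e=39 at depth 0
Step 8: declare c=(read e)=39 at depth 0
Step 9: declare c=96 at depth 0
Visible at query point: a=89 b=89 c=96 e=39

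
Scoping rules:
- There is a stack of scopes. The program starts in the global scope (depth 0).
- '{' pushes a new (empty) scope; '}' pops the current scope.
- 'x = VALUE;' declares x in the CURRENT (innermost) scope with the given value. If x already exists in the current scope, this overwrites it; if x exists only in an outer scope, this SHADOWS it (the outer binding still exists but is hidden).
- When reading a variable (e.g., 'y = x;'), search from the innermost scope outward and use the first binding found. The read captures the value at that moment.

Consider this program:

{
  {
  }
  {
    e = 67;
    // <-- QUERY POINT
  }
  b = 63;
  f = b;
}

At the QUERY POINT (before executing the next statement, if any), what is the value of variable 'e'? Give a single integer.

Answer: 67

Derivation:
Step 1: enter scope (depth=1)
Step 2: enter scope (depth=2)
Step 3: exit scope (depth=1)
Step 4: enter scope (depth=2)
Step 5: declare e=67 at depth 2
Visible at query point: e=67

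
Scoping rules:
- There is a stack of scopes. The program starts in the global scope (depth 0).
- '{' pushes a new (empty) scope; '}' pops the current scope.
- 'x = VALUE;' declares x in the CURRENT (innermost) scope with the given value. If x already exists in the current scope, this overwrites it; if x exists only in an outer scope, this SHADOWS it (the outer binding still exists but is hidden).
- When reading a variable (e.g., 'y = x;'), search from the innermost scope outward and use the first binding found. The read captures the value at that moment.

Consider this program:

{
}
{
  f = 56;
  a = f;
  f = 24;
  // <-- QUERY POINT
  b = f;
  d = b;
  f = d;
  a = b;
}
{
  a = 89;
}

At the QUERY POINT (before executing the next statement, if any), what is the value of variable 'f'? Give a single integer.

Answer: 24

Derivation:
Step 1: enter scope (depth=1)
Step 2: exit scope (depth=0)
Step 3: enter scope (depth=1)
Step 4: declare f=56 at depth 1
Step 5: declare a=(read f)=56 at depth 1
Step 6: declare f=24 at depth 1
Visible at query point: a=56 f=24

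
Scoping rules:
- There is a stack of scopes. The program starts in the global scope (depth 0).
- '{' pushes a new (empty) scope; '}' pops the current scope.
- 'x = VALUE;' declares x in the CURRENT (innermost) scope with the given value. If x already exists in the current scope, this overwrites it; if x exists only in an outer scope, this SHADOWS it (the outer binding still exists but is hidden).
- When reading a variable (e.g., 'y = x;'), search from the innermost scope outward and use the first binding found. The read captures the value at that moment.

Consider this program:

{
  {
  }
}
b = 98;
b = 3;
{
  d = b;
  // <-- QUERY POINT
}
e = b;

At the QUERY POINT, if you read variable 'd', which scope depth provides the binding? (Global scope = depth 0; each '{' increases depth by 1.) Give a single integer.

Answer: 1

Derivation:
Step 1: enter scope (depth=1)
Step 2: enter scope (depth=2)
Step 3: exit scope (depth=1)
Step 4: exit scope (depth=0)
Step 5: declare b=98 at depth 0
Step 6: declare b=3 at depth 0
Step 7: enter scope (depth=1)
Step 8: declare d=(read b)=3 at depth 1
Visible at query point: b=3 d=3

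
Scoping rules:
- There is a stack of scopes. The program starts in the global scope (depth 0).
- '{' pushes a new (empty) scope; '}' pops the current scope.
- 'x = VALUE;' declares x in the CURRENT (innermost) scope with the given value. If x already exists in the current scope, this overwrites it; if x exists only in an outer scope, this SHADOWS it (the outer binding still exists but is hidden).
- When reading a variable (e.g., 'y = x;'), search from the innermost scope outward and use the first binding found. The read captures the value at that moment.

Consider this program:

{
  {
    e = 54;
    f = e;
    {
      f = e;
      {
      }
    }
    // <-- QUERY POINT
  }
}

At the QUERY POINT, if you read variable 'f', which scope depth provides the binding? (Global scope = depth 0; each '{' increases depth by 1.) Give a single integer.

Answer: 2

Derivation:
Step 1: enter scope (depth=1)
Step 2: enter scope (depth=2)
Step 3: declare e=54 at depth 2
Step 4: declare f=(read e)=54 at depth 2
Step 5: enter scope (depth=3)
Step 6: declare f=(read e)=54 at depth 3
Step 7: enter scope (depth=4)
Step 8: exit scope (depth=3)
Step 9: exit scope (depth=2)
Visible at query point: e=54 f=54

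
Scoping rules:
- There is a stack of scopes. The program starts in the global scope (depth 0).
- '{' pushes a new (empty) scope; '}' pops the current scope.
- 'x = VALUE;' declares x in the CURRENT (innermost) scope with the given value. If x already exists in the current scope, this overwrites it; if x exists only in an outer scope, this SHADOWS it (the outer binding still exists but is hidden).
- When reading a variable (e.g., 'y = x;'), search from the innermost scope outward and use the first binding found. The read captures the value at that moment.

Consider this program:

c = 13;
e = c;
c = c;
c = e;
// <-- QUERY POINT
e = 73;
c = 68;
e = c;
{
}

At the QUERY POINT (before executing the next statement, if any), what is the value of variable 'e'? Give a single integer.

Step 1: declare c=13 at depth 0
Step 2: declare e=(read c)=13 at depth 0
Step 3: declare c=(read c)=13 at depth 0
Step 4: declare c=(read e)=13 at depth 0
Visible at query point: c=13 e=13

Answer: 13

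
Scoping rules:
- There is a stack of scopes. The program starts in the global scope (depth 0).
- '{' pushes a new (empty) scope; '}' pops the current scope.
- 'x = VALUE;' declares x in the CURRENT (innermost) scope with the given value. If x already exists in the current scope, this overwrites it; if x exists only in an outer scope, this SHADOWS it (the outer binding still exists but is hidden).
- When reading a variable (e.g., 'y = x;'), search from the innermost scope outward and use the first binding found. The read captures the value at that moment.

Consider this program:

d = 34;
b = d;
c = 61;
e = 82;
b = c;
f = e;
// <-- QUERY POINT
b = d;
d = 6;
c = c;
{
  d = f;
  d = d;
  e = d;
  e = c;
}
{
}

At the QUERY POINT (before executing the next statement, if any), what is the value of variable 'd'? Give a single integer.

Answer: 34

Derivation:
Step 1: declare d=34 at depth 0
Step 2: declare b=(read d)=34 at depth 0
Step 3: declare c=61 at depth 0
Step 4: declare e=82 at depth 0
Step 5: declare b=(read c)=61 at depth 0
Step 6: declare f=(read e)=82 at depth 0
Visible at query point: b=61 c=61 d=34 e=82 f=82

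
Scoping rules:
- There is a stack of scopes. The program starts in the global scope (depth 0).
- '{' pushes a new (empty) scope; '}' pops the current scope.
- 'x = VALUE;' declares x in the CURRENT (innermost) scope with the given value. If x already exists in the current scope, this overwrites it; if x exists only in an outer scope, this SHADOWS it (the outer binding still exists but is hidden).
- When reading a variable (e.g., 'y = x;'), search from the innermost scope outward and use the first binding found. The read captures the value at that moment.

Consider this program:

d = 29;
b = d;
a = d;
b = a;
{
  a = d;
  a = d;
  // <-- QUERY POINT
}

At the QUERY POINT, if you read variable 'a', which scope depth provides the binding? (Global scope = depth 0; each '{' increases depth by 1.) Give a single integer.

Answer: 1

Derivation:
Step 1: declare d=29 at depth 0
Step 2: declare b=(read d)=29 at depth 0
Step 3: declare a=(read d)=29 at depth 0
Step 4: declare b=(read a)=29 at depth 0
Step 5: enter scope (depth=1)
Step 6: declare a=(read d)=29 at depth 1
Step 7: declare a=(read d)=29 at depth 1
Visible at query point: a=29 b=29 d=29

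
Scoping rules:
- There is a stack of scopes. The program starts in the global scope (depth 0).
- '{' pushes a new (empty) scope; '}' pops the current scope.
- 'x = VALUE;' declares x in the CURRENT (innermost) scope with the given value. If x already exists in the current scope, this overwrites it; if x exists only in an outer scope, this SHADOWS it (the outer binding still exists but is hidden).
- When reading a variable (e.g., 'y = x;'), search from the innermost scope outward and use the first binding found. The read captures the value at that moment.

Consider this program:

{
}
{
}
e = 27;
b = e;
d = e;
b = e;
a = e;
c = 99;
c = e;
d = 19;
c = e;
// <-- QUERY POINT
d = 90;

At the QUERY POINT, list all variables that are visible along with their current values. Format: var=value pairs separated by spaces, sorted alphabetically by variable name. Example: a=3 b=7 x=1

Answer: a=27 b=27 c=27 d=19 e=27

Derivation:
Step 1: enter scope (depth=1)
Step 2: exit scope (depth=0)
Step 3: enter scope (depth=1)
Step 4: exit scope (depth=0)
Step 5: declare e=27 at depth 0
Step 6: declare b=(read e)=27 at depth 0
Step 7: declare d=(read e)=27 at depth 0
Step 8: declare b=(read e)=27 at depth 0
Step 9: declare a=(read e)=27 at depth 0
Step 10: declare c=99 at depth 0
Step 11: declare c=(read e)=27 at depth 0
Step 12: declare d=19 at depth 0
Step 13: declare c=(read e)=27 at depth 0
Visible at query point: a=27 b=27 c=27 d=19 e=27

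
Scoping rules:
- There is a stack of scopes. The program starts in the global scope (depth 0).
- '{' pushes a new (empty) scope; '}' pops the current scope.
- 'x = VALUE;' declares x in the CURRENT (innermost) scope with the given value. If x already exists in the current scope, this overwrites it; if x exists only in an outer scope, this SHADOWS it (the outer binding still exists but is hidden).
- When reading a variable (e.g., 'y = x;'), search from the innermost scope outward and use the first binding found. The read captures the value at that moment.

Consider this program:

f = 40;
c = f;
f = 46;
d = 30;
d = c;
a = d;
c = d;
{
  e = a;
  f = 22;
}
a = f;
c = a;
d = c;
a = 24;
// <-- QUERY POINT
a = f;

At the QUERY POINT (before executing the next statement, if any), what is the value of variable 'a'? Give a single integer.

Step 1: declare f=40 at depth 0
Step 2: declare c=(read f)=40 at depth 0
Step 3: declare f=46 at depth 0
Step 4: declare d=30 at depth 0
Step 5: declare d=(read c)=40 at depth 0
Step 6: declare a=(read d)=40 at depth 0
Step 7: declare c=(read d)=40 at depth 0
Step 8: enter scope (depth=1)
Step 9: declare e=(read a)=40 at depth 1
Step 10: declare f=22 at depth 1
Step 11: exit scope (depth=0)
Step 12: declare a=(read f)=46 at depth 0
Step 13: declare c=(read a)=46 at depth 0
Step 14: declare d=(read c)=46 at depth 0
Step 15: declare a=24 at depth 0
Visible at query point: a=24 c=46 d=46 f=46

Answer: 24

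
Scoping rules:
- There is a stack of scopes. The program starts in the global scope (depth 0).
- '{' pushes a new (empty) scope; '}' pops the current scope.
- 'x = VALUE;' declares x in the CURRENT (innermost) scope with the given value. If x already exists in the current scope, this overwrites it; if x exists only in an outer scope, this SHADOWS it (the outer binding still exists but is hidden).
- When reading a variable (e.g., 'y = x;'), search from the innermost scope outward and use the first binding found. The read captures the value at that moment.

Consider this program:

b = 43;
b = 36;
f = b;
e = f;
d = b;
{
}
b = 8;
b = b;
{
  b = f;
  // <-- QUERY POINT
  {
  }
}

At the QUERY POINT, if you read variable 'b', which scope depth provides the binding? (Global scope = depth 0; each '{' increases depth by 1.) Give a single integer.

Step 1: declare b=43 at depth 0
Step 2: declare b=36 at depth 0
Step 3: declare f=(read b)=36 at depth 0
Step 4: declare e=(read f)=36 at depth 0
Step 5: declare d=(read b)=36 at depth 0
Step 6: enter scope (depth=1)
Step 7: exit scope (depth=0)
Step 8: declare b=8 at depth 0
Step 9: declare b=(read b)=8 at depth 0
Step 10: enter scope (depth=1)
Step 11: declare b=(read f)=36 at depth 1
Visible at query point: b=36 d=36 e=36 f=36

Answer: 1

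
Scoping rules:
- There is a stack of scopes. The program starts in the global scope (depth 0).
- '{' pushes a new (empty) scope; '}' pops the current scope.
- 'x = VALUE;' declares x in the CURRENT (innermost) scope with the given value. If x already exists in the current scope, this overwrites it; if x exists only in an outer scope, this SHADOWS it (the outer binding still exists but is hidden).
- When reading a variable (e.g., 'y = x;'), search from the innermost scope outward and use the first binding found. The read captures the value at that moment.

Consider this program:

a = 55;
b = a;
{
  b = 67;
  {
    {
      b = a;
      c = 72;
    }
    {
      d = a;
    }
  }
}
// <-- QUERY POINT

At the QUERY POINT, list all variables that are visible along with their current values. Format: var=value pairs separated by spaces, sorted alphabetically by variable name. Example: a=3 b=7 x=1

Step 1: declare a=55 at depth 0
Step 2: declare b=(read a)=55 at depth 0
Step 3: enter scope (depth=1)
Step 4: declare b=67 at depth 1
Step 5: enter scope (depth=2)
Step 6: enter scope (depth=3)
Step 7: declare b=(read a)=55 at depth 3
Step 8: declare c=72 at depth 3
Step 9: exit scope (depth=2)
Step 10: enter scope (depth=3)
Step 11: declare d=(read a)=55 at depth 3
Step 12: exit scope (depth=2)
Step 13: exit scope (depth=1)
Step 14: exit scope (depth=0)
Visible at query point: a=55 b=55

Answer: a=55 b=55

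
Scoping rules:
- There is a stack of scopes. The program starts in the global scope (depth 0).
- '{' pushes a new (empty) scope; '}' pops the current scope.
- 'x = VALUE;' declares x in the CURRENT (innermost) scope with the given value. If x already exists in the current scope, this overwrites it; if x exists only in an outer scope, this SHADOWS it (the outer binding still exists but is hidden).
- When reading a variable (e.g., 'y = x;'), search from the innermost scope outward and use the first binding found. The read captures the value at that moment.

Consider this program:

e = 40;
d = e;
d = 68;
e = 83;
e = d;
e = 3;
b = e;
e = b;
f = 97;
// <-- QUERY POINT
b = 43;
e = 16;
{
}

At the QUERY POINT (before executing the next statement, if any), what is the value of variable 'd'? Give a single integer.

Step 1: declare e=40 at depth 0
Step 2: declare d=(read e)=40 at depth 0
Step 3: declare d=68 at depth 0
Step 4: declare e=83 at depth 0
Step 5: declare e=(read d)=68 at depth 0
Step 6: declare e=3 at depth 0
Step 7: declare b=(read e)=3 at depth 0
Step 8: declare e=(read b)=3 at depth 0
Step 9: declare f=97 at depth 0
Visible at query point: b=3 d=68 e=3 f=97

Answer: 68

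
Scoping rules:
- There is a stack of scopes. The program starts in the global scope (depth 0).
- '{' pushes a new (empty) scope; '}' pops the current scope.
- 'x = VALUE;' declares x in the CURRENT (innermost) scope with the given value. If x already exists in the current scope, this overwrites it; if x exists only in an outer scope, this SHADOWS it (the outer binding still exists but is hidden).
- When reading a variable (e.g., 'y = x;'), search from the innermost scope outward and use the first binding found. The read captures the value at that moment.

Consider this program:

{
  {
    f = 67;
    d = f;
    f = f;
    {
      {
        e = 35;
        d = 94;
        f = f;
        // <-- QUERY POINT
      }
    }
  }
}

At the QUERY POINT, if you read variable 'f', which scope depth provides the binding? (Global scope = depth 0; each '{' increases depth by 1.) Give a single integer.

Step 1: enter scope (depth=1)
Step 2: enter scope (depth=2)
Step 3: declare f=67 at depth 2
Step 4: declare d=(read f)=67 at depth 2
Step 5: declare f=(read f)=67 at depth 2
Step 6: enter scope (depth=3)
Step 7: enter scope (depth=4)
Step 8: declare e=35 at depth 4
Step 9: declare d=94 at depth 4
Step 10: declare f=(read f)=67 at depth 4
Visible at query point: d=94 e=35 f=67

Answer: 4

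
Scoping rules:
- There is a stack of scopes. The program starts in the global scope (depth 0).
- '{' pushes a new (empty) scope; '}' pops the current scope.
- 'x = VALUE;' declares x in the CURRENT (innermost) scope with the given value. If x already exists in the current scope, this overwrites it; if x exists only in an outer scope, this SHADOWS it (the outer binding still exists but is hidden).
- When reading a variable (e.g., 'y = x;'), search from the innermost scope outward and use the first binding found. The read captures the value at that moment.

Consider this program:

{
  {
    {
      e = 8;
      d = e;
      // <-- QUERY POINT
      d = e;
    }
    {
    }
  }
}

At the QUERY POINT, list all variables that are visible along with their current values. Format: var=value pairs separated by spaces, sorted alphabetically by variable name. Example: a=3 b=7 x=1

Step 1: enter scope (depth=1)
Step 2: enter scope (depth=2)
Step 3: enter scope (depth=3)
Step 4: declare e=8 at depth 3
Step 5: declare d=(read e)=8 at depth 3
Visible at query point: d=8 e=8

Answer: d=8 e=8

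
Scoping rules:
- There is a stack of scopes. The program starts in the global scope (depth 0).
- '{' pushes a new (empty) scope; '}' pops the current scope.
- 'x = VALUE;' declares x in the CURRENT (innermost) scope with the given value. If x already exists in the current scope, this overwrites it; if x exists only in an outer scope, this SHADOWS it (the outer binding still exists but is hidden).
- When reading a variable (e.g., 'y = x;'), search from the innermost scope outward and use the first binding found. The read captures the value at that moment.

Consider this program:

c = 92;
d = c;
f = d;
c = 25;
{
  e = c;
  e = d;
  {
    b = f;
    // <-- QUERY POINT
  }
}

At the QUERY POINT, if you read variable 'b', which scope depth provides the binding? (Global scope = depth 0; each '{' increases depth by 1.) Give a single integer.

Step 1: declare c=92 at depth 0
Step 2: declare d=(read c)=92 at depth 0
Step 3: declare f=(read d)=92 at depth 0
Step 4: declare c=25 at depth 0
Step 5: enter scope (depth=1)
Step 6: declare e=(read c)=25 at depth 1
Step 7: declare e=(read d)=92 at depth 1
Step 8: enter scope (depth=2)
Step 9: declare b=(read f)=92 at depth 2
Visible at query point: b=92 c=25 d=92 e=92 f=92

Answer: 2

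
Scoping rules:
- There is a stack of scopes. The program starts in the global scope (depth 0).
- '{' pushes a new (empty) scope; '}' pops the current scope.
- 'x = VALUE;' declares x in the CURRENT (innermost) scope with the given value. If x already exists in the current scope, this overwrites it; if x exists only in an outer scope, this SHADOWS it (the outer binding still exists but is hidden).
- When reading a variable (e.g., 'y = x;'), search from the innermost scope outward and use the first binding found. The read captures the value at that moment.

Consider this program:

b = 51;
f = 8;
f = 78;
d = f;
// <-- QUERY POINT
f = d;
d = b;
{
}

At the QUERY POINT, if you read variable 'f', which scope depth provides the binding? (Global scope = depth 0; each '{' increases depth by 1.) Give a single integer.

Answer: 0

Derivation:
Step 1: declare b=51 at depth 0
Step 2: declare f=8 at depth 0
Step 3: declare f=78 at depth 0
Step 4: declare d=(read f)=78 at depth 0
Visible at query point: b=51 d=78 f=78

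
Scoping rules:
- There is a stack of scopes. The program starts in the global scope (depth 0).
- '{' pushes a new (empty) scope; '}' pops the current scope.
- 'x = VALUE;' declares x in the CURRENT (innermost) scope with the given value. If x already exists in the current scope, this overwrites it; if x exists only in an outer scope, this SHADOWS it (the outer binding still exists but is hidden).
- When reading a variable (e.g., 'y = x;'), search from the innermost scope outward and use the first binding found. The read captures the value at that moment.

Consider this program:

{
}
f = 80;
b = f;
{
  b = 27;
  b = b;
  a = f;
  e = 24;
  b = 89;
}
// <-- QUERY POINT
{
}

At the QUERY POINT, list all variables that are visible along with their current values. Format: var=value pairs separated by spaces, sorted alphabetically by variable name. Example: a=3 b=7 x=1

Step 1: enter scope (depth=1)
Step 2: exit scope (depth=0)
Step 3: declare f=80 at depth 0
Step 4: declare b=(read f)=80 at depth 0
Step 5: enter scope (depth=1)
Step 6: declare b=27 at depth 1
Step 7: declare b=(read b)=27 at depth 1
Step 8: declare a=(read f)=80 at depth 1
Step 9: declare e=24 at depth 1
Step 10: declare b=89 at depth 1
Step 11: exit scope (depth=0)
Visible at query point: b=80 f=80

Answer: b=80 f=80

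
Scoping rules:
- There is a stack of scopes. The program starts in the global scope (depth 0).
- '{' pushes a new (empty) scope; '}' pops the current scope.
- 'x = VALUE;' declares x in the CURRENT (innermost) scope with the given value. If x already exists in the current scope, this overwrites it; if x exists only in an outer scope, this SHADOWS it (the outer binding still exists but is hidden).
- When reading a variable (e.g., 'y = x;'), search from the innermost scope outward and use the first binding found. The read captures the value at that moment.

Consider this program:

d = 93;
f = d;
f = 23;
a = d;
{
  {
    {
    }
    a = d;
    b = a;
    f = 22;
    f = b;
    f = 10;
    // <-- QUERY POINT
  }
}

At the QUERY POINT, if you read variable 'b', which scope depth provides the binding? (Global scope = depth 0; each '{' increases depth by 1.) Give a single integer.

Step 1: declare d=93 at depth 0
Step 2: declare f=(read d)=93 at depth 0
Step 3: declare f=23 at depth 0
Step 4: declare a=(read d)=93 at depth 0
Step 5: enter scope (depth=1)
Step 6: enter scope (depth=2)
Step 7: enter scope (depth=3)
Step 8: exit scope (depth=2)
Step 9: declare a=(read d)=93 at depth 2
Step 10: declare b=(read a)=93 at depth 2
Step 11: declare f=22 at depth 2
Step 12: declare f=(read b)=93 at depth 2
Step 13: declare f=10 at depth 2
Visible at query point: a=93 b=93 d=93 f=10

Answer: 2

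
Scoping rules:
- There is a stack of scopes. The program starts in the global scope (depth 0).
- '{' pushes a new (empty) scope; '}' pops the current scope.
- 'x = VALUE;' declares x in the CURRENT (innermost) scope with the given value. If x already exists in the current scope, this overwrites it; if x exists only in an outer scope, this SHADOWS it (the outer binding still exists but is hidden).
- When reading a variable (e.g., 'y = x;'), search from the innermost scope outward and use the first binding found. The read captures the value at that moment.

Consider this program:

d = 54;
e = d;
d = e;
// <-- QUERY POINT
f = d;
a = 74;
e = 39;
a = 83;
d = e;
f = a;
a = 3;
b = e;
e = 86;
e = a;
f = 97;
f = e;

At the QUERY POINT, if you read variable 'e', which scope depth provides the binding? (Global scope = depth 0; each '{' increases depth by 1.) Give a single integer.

Step 1: declare d=54 at depth 0
Step 2: declare e=(read d)=54 at depth 0
Step 3: declare d=(read e)=54 at depth 0
Visible at query point: d=54 e=54

Answer: 0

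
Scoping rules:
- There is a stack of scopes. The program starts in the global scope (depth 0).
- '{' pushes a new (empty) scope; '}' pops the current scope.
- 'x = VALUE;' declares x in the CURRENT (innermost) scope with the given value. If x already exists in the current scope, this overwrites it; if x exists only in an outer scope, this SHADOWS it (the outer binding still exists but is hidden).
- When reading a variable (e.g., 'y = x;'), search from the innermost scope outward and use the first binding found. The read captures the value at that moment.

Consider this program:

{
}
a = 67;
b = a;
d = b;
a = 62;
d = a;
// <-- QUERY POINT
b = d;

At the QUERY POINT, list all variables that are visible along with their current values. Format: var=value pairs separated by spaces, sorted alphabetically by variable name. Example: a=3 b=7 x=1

Answer: a=62 b=67 d=62

Derivation:
Step 1: enter scope (depth=1)
Step 2: exit scope (depth=0)
Step 3: declare a=67 at depth 0
Step 4: declare b=(read a)=67 at depth 0
Step 5: declare d=(read b)=67 at depth 0
Step 6: declare a=62 at depth 0
Step 7: declare d=(read a)=62 at depth 0
Visible at query point: a=62 b=67 d=62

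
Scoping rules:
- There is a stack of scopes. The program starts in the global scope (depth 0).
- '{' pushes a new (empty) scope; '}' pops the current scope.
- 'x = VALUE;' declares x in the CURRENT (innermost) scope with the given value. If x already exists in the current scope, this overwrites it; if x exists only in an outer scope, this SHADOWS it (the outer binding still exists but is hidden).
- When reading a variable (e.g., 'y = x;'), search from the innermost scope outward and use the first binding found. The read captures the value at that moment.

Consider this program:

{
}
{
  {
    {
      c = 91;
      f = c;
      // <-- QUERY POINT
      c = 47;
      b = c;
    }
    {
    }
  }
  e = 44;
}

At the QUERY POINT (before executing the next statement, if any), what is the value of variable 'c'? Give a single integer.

Step 1: enter scope (depth=1)
Step 2: exit scope (depth=0)
Step 3: enter scope (depth=1)
Step 4: enter scope (depth=2)
Step 5: enter scope (depth=3)
Step 6: declare c=91 at depth 3
Step 7: declare f=(read c)=91 at depth 3
Visible at query point: c=91 f=91

Answer: 91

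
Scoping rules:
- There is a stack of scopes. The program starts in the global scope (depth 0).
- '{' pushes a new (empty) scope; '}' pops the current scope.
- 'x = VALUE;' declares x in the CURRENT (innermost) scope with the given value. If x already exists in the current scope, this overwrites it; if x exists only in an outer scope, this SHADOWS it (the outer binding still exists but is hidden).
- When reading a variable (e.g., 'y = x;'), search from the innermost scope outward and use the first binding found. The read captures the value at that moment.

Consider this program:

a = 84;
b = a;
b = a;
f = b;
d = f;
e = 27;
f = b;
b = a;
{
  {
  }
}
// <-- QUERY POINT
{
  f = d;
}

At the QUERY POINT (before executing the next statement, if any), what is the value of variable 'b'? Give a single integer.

Step 1: declare a=84 at depth 0
Step 2: declare b=(read a)=84 at depth 0
Step 3: declare b=(read a)=84 at depth 0
Step 4: declare f=(read b)=84 at depth 0
Step 5: declare d=(read f)=84 at depth 0
Step 6: declare e=27 at depth 0
Step 7: declare f=(read b)=84 at depth 0
Step 8: declare b=(read a)=84 at depth 0
Step 9: enter scope (depth=1)
Step 10: enter scope (depth=2)
Step 11: exit scope (depth=1)
Step 12: exit scope (depth=0)
Visible at query point: a=84 b=84 d=84 e=27 f=84

Answer: 84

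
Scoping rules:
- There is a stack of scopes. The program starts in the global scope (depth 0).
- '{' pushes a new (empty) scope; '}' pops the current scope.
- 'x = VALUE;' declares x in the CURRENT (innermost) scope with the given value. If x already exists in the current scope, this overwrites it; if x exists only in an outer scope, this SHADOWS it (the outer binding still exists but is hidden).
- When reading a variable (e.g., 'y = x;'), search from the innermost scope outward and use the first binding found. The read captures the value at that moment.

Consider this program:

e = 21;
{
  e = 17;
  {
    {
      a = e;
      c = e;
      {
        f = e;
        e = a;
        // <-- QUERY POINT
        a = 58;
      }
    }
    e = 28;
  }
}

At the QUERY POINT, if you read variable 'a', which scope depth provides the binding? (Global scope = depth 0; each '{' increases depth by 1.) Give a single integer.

Answer: 3

Derivation:
Step 1: declare e=21 at depth 0
Step 2: enter scope (depth=1)
Step 3: declare e=17 at depth 1
Step 4: enter scope (depth=2)
Step 5: enter scope (depth=3)
Step 6: declare a=(read e)=17 at depth 3
Step 7: declare c=(read e)=17 at depth 3
Step 8: enter scope (depth=4)
Step 9: declare f=(read e)=17 at depth 4
Step 10: declare e=(read a)=17 at depth 4
Visible at query point: a=17 c=17 e=17 f=17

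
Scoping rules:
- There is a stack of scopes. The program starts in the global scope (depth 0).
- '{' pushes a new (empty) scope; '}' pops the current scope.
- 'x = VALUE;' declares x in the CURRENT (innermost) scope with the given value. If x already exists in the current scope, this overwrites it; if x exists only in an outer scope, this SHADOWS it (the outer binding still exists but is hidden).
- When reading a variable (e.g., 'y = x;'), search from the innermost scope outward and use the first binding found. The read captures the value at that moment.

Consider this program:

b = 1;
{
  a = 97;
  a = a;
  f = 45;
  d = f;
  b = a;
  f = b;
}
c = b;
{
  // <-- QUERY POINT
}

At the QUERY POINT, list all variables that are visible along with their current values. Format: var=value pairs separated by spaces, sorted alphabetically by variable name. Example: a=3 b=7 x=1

Step 1: declare b=1 at depth 0
Step 2: enter scope (depth=1)
Step 3: declare a=97 at depth 1
Step 4: declare a=(read a)=97 at depth 1
Step 5: declare f=45 at depth 1
Step 6: declare d=(read f)=45 at depth 1
Step 7: declare b=(read a)=97 at depth 1
Step 8: declare f=(read b)=97 at depth 1
Step 9: exit scope (depth=0)
Step 10: declare c=(read b)=1 at depth 0
Step 11: enter scope (depth=1)
Visible at query point: b=1 c=1

Answer: b=1 c=1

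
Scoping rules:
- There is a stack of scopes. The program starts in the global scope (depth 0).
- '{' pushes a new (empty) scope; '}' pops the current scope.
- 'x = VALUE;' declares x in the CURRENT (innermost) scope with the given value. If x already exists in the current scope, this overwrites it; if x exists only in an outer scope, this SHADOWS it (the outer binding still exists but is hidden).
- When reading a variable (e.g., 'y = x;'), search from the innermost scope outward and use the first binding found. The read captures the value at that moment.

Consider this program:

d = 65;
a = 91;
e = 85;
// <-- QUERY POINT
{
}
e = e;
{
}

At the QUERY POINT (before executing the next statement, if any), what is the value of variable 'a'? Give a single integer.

Answer: 91

Derivation:
Step 1: declare d=65 at depth 0
Step 2: declare a=91 at depth 0
Step 3: declare e=85 at depth 0
Visible at query point: a=91 d=65 e=85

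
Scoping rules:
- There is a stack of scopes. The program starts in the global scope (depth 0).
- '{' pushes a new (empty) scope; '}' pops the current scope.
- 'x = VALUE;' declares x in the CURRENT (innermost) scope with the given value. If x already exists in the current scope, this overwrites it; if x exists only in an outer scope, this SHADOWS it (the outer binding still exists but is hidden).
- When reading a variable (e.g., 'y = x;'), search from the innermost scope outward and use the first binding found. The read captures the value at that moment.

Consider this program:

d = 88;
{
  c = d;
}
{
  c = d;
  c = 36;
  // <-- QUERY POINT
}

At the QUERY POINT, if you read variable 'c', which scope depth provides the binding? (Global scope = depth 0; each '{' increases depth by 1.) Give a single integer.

Answer: 1

Derivation:
Step 1: declare d=88 at depth 0
Step 2: enter scope (depth=1)
Step 3: declare c=(read d)=88 at depth 1
Step 4: exit scope (depth=0)
Step 5: enter scope (depth=1)
Step 6: declare c=(read d)=88 at depth 1
Step 7: declare c=36 at depth 1
Visible at query point: c=36 d=88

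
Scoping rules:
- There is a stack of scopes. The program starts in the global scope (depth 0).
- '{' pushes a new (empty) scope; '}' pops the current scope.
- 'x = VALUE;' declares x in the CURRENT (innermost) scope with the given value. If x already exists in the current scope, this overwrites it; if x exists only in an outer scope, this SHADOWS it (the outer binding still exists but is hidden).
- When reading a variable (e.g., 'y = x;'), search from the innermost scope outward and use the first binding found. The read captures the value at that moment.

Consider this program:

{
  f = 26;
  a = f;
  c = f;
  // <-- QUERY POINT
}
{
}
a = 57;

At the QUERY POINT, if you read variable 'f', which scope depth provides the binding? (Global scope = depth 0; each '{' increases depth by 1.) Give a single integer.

Step 1: enter scope (depth=1)
Step 2: declare f=26 at depth 1
Step 3: declare a=(read f)=26 at depth 1
Step 4: declare c=(read f)=26 at depth 1
Visible at query point: a=26 c=26 f=26

Answer: 1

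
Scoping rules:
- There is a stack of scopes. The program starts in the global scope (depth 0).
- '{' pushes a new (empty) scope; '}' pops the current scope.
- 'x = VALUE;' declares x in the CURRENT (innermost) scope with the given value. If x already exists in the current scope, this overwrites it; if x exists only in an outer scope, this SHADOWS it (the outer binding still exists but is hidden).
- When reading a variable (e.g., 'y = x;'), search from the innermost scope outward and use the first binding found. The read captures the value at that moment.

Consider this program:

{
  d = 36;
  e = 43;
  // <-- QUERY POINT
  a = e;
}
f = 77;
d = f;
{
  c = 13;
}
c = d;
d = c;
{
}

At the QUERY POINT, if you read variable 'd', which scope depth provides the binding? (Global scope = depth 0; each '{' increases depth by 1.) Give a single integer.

Step 1: enter scope (depth=1)
Step 2: declare d=36 at depth 1
Step 3: declare e=43 at depth 1
Visible at query point: d=36 e=43

Answer: 1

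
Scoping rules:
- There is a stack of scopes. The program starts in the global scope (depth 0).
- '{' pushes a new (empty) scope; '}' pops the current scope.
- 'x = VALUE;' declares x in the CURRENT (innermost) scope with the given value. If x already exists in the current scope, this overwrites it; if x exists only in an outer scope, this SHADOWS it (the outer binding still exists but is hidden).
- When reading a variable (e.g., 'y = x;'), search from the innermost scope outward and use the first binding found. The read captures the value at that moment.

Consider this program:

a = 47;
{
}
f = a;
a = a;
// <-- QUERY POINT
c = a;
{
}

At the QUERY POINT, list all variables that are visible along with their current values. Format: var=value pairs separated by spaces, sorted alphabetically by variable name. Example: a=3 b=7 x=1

Answer: a=47 f=47

Derivation:
Step 1: declare a=47 at depth 0
Step 2: enter scope (depth=1)
Step 3: exit scope (depth=0)
Step 4: declare f=(read a)=47 at depth 0
Step 5: declare a=(read a)=47 at depth 0
Visible at query point: a=47 f=47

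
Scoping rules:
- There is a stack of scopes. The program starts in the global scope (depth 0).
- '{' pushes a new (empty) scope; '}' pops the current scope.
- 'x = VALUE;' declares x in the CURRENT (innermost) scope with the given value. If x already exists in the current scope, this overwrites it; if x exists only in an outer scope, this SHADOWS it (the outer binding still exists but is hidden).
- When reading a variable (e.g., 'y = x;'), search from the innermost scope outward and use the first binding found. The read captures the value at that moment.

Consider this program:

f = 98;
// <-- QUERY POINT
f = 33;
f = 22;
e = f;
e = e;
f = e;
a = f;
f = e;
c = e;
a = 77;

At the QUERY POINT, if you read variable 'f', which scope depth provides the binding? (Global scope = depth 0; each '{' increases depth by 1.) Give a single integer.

Answer: 0

Derivation:
Step 1: declare f=98 at depth 0
Visible at query point: f=98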